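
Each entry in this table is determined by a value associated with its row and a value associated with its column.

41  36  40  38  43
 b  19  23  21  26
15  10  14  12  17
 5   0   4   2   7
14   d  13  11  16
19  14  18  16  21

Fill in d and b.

The difference between any two rows is the same in every column — this is an addition table with the headers hidden.
Row 5 minus row 1 is 13 − 40 = -27, so its entry in column 2 is 36 + (-27) = 9.
Row 2 minus row 1 is 23 − 40 = -17, so its entry in column 1 is 41 + (-17) = 24.

d = 9, b = 24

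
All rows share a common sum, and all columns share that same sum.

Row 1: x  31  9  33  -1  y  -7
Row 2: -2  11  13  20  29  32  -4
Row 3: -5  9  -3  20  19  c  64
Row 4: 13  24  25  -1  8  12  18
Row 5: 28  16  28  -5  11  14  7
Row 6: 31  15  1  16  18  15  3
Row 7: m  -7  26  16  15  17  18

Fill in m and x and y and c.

Rows 2 and 4 both sum to 99, so that's the common total.
Row 3: -5 + 9 − 3 + 20 + 19 + 64 = 104, so its missing entry is 99 − 104 = -5.
Column 6: 32 − 5 + 12 + 14 + 15 + 17 = 85, so its missing entry is 99 − 85 = 14.
Row 1: 31 + 9 + 33 − 1 + 14 − 7 = 79, so its missing entry is 99 − 79 = 20.
Row 7: -7 + 26 + 16 + 15 + 17 + 18 = 85, so its missing entry is 99 − 85 = 14.

m = 14, x = 20, y = 14, c = -5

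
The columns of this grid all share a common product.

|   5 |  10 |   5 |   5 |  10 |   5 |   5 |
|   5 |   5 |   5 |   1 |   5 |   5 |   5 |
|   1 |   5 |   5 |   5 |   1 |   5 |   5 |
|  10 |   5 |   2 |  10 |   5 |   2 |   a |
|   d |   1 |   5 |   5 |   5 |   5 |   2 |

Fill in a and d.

a = 5, d = 5

Columns 2 and 3 each multiply to 1250, so every column has product 1250.
Column 7: 5×5×5×2 = 250, so the missing entry is 1250 ÷ 250 = 5.
Column 1: 5×5×1×10 = 250, so the missing entry is 1250 ÷ 250 = 5.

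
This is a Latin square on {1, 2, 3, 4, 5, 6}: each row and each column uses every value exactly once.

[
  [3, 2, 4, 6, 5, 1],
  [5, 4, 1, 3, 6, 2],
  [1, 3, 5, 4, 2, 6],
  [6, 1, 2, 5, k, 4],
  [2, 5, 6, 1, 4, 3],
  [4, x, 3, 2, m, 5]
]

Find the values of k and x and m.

k = 3, x = 6, m = 1

At (row 6, col 2): column 2 already has {1, 2, 3, 4, 5}, so the value is 6.
For row 6, column 5: row 6 already has {2, 3, 4, 5, 6}; that leaves 1.
Cell (4,5): row 4 already has {1, 2, 4, 5, 6} → 3.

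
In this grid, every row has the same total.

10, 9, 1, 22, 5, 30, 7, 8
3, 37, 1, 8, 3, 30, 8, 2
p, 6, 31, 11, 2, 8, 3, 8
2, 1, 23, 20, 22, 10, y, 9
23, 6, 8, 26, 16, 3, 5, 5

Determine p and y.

p = 23, y = 5

Row 2 sums to 92 and so does row 5; that's the common total.
In row 3 the known cells total 69, leaving 92 − 69 = 23.
In row 4 the known cells total 87, leaving 92 − 87 = 5.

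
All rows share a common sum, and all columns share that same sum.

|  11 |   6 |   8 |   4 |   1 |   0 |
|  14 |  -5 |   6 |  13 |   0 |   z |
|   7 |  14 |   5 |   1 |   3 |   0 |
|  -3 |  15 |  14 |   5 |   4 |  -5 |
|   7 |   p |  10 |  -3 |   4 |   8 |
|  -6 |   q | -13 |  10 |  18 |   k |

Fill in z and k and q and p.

Rows 1 and 3 both sum to 30, so that's the common total.
The known cells in row 5 total 26, leaving 30 − 26 = 4 for the blank.
The known cells in column 2 total 34, leaving 30 − 34 = -4 for the blank.
The known cells in row 6 total 5, leaving 30 − 5 = 25 for the blank.
The known cells in row 2 total 28, leaving 30 − 28 = 2 for the blank.

z = 2, k = 25, q = -4, p = 4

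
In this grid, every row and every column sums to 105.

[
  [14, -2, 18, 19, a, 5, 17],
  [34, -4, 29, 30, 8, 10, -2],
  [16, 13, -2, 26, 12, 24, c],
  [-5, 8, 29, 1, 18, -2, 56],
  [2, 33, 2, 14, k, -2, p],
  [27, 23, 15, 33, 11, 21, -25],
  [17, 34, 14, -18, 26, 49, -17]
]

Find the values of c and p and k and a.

c = 16, p = 60, k = -4, a = 34

Row 3: 16 + 13 − 2 + 26 + 12 + 24 = 89, so its missing entry is 105 − 89 = 16.
Column 7: 17 − 2 + 16 + 56 − 25 − 17 = 45, so its missing entry is 105 − 45 = 60.
Row 5: 2 + 33 + 2 + 14 − 2 + 60 = 109, so its missing entry is 105 − 109 = -4.
Row 1: 14 − 2 + 18 + 19 + 5 + 17 = 71, so its missing entry is 105 − 71 = 34.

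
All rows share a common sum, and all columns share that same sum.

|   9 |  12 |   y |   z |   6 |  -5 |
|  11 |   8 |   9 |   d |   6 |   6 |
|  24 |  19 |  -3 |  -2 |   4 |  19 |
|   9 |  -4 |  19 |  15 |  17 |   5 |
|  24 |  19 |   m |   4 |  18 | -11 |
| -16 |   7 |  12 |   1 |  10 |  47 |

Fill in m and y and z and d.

m = 7, y = 17, z = 22, d = 21

Rows 3 and 4 both sum to 61, so that's the common total.
Row 2: 11 + 8 + 9 + 6 + 6 = 40, so its missing entry is 61 − 40 = 21.
Column 4: 21 − 2 + 15 + 4 + 1 = 39, so its missing entry is 61 − 39 = 22.
Row 1: 9 + 12 + 22 + 6 − 5 = 44, so its missing entry is 61 − 44 = 17.
Row 5: 24 + 19 + 4 + 18 − 11 = 54, so its missing entry is 61 − 54 = 7.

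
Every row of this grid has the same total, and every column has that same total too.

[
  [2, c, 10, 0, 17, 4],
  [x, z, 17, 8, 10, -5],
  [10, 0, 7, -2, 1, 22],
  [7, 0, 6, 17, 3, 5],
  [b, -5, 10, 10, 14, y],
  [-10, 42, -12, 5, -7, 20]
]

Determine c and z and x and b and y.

c = 5, z = -4, x = 12, b = 17, y = -8

Rows 3 and 4 both sum to 38, so that's the common total.
Row 1: 2 + 10 + 0 + 17 + 4 = 33, so its missing entry is 38 − 33 = 5.
Column 2: 5 + 0 + 0 − 5 + 42 = 42, so its missing entry is 38 − 42 = -4.
Column 6: 4 − 5 + 22 + 5 + 20 = 46, so its missing entry is 38 − 46 = -8.
Row 5: -5 + 10 + 10 + 14 − 8 = 21, so its missing entry is 38 − 21 = 17.
Row 2: -4 + 17 + 8 + 10 − 5 = 26, so its missing entry is 38 − 26 = 12.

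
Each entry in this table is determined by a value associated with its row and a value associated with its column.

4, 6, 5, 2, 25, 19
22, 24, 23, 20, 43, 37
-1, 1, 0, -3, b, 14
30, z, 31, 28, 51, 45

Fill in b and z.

The difference between any two rows is the same in every column — this is an addition table with the headers hidden.
Row 3 minus row 1 is 14 − 19 = -5, so its entry in column 5 is 25 + (-5) = 20.
Row 4 minus row 1 is 45 − 19 = 26, so its entry in column 2 is 6 + 26 = 32.

b = 20, z = 32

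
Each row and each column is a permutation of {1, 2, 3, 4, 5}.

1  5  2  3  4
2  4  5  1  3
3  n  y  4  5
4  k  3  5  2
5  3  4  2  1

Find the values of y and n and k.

y = 1, n = 2, k = 1

Cell (4,2): row 4 already has {2, 3, 4, 5} → 1.
For row 3, column 2: column 2 already has {1, 3, 4, 5}; that leaves 2.
At (row 3, col 3): row 3 already has {2, 3, 4, 5}, so the value is 1.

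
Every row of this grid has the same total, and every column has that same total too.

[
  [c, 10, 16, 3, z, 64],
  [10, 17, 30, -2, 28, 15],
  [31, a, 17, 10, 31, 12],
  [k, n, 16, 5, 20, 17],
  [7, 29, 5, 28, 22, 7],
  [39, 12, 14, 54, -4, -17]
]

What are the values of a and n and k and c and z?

a = -3, n = 33, k = 7, c = 4, z = 1

Rows 2 and 5 both sum to 98, so that's the common total.
Column 5 has 28 + 31 + 20 + 22 − 4 = 97; the blank must be 98 − 97 = 1.
Row 3 has 31 + 17 + 10 + 31 + 12 = 101; the blank must be 98 − 101 = -3.
Row 1 has 10 + 16 + 3 + 1 + 64 = 94; the blank must be 98 − 94 = 4.
Column 2 has 10 + 17 − 3 + 29 + 12 = 65; the blank must be 98 − 65 = 33.
Row 4 has 33 + 16 + 5 + 20 + 17 = 91; the blank must be 98 − 91 = 7.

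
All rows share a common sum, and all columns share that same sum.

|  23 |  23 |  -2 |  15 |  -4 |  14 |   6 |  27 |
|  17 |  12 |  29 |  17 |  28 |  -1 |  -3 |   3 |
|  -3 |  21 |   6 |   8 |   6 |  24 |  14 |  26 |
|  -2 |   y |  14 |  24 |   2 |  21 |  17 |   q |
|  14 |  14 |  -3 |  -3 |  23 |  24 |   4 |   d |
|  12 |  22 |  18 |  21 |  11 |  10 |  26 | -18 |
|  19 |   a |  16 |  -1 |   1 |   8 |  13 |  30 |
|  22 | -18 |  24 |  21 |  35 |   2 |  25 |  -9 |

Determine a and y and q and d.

a = 16, y = 12, q = 14, d = 29

Rows 1 and 2 both sum to 102, so that's the common total.
Row 7: 19 + 16 − 1 + 1 + 8 + 13 + 30 = 86, so its missing entry is 102 − 86 = 16.
Column 2: 23 + 12 + 21 + 14 + 22 + 16 − 18 = 90, so its missing entry is 102 − 90 = 12.
Row 5: 14 + 14 − 3 − 3 + 23 + 24 + 4 = 73, so its missing entry is 102 − 73 = 29.
Row 4: -2 + 12 + 14 + 24 + 2 + 21 + 17 = 88, so its missing entry is 102 − 88 = 14.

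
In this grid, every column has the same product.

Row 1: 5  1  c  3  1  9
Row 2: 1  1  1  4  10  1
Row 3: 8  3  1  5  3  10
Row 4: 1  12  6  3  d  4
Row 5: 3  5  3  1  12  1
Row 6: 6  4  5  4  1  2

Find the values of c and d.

Columns 1 and 2 each multiply to 720, so every column has product 720.
Column 3: 1×1×6×3×5 = 90, so the missing entry is 720 ÷ 90 = 8.
Column 5: 1×10×3×12×1 = 360, so the missing entry is 720 ÷ 360 = 2.

c = 8, d = 2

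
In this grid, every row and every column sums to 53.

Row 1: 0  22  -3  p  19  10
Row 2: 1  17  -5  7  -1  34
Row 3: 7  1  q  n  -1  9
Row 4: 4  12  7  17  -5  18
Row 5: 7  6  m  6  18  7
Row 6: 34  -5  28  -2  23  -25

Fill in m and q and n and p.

m = 9, q = 17, n = 20, p = 5

The known cells in row 1 total 48, leaving 53 − 48 = 5 for the blank.
The known cells in column 4 total 33, leaving 53 − 33 = 20 for the blank.
The known cells in row 5 total 44, leaving 53 − 44 = 9 for the blank.
The known cells in row 3 total 36, leaving 53 − 36 = 17 for the blank.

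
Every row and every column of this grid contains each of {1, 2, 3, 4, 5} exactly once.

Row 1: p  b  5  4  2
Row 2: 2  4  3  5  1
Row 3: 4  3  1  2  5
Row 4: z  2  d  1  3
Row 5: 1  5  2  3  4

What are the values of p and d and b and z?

p = 3, d = 4, b = 1, z = 5

Cell (1,2): column 2 already has {2, 3, 4, 5} → 1.
Cell (4,3): column 3 already has {1, 2, 3, 5} → 4.
At (row 4, col 1): row 4 already has {1, 2, 3, 4}, so the value is 5.
At (row 1, col 1): row 1 already has {1, 2, 4, 5}, so the value is 3.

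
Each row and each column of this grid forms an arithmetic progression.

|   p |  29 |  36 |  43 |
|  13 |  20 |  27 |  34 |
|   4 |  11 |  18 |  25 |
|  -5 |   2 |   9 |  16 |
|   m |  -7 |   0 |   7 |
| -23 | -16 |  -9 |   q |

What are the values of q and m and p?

Along each row the entries change by 7 per step; down each column they change by -9.
Row 6: from -23 at column 1, stepping by 7 to column 4 gives -2.
Row 5: from -7 at column 2, stepping by 7 to column 1 gives -14.
Row 1: from 29 at column 2, stepping by 7 to column 1 gives 22.

q = -2, m = -14, p = 22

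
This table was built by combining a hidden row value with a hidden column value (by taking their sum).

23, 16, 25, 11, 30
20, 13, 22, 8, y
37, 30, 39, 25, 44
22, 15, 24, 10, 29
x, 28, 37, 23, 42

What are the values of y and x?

The difference between any two rows is the same in every column — this is an addition table with the headers hidden.
Row 2 minus row 1 is 22 − 25 = -3, so its entry in column 5 is 30 + (-3) = 27.
Row 5 minus row 1 is 37 − 25 = 12, so its entry in column 1 is 23 + 12 = 35.

y = 27, x = 35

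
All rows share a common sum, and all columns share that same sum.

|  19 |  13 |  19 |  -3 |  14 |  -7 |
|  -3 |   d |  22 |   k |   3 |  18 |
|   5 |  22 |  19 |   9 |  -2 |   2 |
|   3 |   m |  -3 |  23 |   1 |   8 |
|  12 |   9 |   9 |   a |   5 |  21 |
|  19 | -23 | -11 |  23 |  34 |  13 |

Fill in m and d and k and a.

m = 23, d = 11, k = 4, a = -1

Rows 1 and 3 both sum to 55, so that's the common total.
Row 4: 3 − 3 + 23 + 1 + 8 = 32, so its missing entry is 55 − 32 = 23.
Column 2: 13 + 22 + 23 + 9 − 23 = 44, so its missing entry is 55 − 44 = 11.
Row 2: -3 + 11 + 22 + 3 + 18 = 51, so its missing entry is 55 − 51 = 4.
Row 5: 12 + 9 + 9 + 5 + 21 = 56, so its missing entry is 55 − 56 = -1.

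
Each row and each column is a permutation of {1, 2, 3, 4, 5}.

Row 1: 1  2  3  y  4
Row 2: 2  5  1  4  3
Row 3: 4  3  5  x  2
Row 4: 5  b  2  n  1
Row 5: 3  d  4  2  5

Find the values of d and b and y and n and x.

For row 1, column 4: row 1 already has {1, 2, 3, 4}; that leaves 5.
At (row 3, col 4): row 3 already has {2, 3, 4, 5}, so the value is 1.
Cell (4,4): column 4 already has {1, 2, 4, 5} → 3.
For row 4, column 2: row 4 already has {1, 2, 3, 5}; that leaves 4.
For row 5, column 2: row 5 already has {2, 3, 4, 5}; that leaves 1.

d = 1, b = 4, y = 5, n = 3, x = 1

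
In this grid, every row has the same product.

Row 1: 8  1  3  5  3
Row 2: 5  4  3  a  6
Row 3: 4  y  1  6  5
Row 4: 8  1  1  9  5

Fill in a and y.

a = 1, y = 3

Rows 1 and 4 each multiply to 360, so every row has product 360.
Row 2: 5×4×3×6 = 360, so the missing entry is 360 ÷ 360 = 1.
Row 3: 4×1×6×5 = 120, so the missing entry is 360 ÷ 120 = 3.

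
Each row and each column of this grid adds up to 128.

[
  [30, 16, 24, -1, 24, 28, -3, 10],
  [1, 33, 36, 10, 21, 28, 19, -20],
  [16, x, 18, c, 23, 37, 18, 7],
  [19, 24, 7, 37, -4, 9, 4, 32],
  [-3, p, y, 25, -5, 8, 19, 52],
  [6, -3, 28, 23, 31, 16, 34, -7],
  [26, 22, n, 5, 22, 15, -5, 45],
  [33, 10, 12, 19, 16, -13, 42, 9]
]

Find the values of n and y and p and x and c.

The known cells in row 7 total 130, leaving 128 − 130 = -2 for the blank.
The known cells in column 3 total 123, leaving 128 − 123 = 5 for the blank.
The known cells in column 4 total 118, leaving 128 − 118 = 10 for the blank.
The known cells in row 3 total 129, leaving 128 − 129 = -1 for the blank.
The known cells in row 5 total 101, leaving 128 − 101 = 27 for the blank.

n = -2, y = 5, p = 27, x = -1, c = 10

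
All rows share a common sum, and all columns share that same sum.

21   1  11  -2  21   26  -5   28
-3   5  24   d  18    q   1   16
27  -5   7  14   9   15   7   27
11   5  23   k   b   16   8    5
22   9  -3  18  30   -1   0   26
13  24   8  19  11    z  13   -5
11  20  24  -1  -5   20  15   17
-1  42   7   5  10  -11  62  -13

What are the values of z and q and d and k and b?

Rows 1 and 3 both sum to 101, so that's the common total.
Row 6: 13 + 24 + 8 + 19 + 11 + 13 − 5 = 83, so its missing entry is 101 − 83 = 18.
Column 5: 21 + 18 + 9 + 30 + 11 − 5 + 10 = 94, so its missing entry is 101 − 94 = 7.
Column 6: 26 + 15 + 16 − 1 + 18 + 20 − 11 = 83, so its missing entry is 101 − 83 = 18.
Row 4: 11 + 5 + 23 + 7 + 16 + 8 + 5 = 75, so its missing entry is 101 − 75 = 26.
Row 2: -3 + 5 + 24 + 18 + 18 + 1 + 16 = 79, so its missing entry is 101 − 79 = 22.

z = 18, q = 18, d = 22, k = 26, b = 7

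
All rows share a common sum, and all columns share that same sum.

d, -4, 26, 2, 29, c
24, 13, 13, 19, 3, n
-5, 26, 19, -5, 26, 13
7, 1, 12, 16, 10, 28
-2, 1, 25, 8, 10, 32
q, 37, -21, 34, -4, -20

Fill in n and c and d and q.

Rows 3 and 4 both sum to 74, so that's the common total.
The known cells in row 6 total 26, leaving 74 − 26 = 48 for the blank.
The known cells in column 1 total 72, leaving 74 − 72 = 2 for the blank.
The known cells in row 1 total 55, leaving 74 − 55 = 19 for the blank.
The known cells in row 2 total 72, leaving 74 − 72 = 2 for the blank.

n = 2, c = 19, d = 2, q = 48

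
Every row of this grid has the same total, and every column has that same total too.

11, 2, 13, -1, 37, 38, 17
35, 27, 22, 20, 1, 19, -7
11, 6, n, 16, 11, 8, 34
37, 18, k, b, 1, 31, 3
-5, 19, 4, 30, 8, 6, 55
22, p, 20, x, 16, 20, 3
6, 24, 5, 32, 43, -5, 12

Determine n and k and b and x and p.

Rows 1 and 2 both sum to 117, so that's the common total.
Column 2: 2 + 27 + 6 + 18 + 19 + 24 = 96, so its missing entry is 117 − 96 = 21.
Row 3: 11 + 6 + 16 + 11 + 8 + 34 = 86, so its missing entry is 117 − 86 = 31.
Row 6: 22 + 21 + 20 + 16 + 20 + 3 = 102, so its missing entry is 117 − 102 = 15.
Column 4: -1 + 20 + 16 + 30 + 15 + 32 = 112, so its missing entry is 117 − 112 = 5.
Row 4: 37 + 18 + 5 + 1 + 31 + 3 = 95, so its missing entry is 117 − 95 = 22.

n = 31, k = 22, b = 5, x = 15, p = 21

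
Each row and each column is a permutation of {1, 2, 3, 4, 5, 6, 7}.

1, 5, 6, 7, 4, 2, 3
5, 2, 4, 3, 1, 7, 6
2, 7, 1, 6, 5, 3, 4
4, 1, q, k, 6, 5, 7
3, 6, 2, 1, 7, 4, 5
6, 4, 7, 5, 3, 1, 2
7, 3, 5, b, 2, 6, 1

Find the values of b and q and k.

At (row 4, col 3): column 3 already has {1, 2, 4, 5, 6, 7}, so the value is 3.
For row 4, column 4: row 4 already has {1, 3, 4, 5, 6, 7}; that leaves 2.
At (row 7, col 4): row 7 already has {1, 2, 3, 5, 6, 7}, so the value is 4.

b = 4, q = 3, k = 2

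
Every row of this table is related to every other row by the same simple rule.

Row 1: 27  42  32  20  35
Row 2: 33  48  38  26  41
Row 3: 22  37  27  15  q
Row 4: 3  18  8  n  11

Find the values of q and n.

The difference between any two rows is the same in every column — this is an addition table with the headers hidden.
Row 3 minus row 1 is 22 − 27 = -5, so its entry in column 5 is 35 + (-5) = 30.
Row 4 minus row 1 is 3 − 27 = -24, so its entry in column 4 is 20 + (-24) = -4.

q = 30, n = -4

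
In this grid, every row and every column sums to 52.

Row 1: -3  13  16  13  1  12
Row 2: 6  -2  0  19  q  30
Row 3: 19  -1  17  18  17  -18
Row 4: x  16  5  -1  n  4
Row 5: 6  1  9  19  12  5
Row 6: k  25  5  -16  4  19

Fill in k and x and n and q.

k = 15, x = 9, n = 19, q = -1

Row 6 has 25 + 5 − 16 + 4 + 19 = 37; the blank must be 52 − 37 = 15.
Row 2 has 6 − 2 + 0 + 19 + 30 = 53; the blank must be 52 − 53 = -1.
Column 5 has 1 − 1 + 17 + 12 + 4 = 33; the blank must be 52 − 33 = 19.
Row 4 has 16 + 5 − 1 + 19 + 4 = 43; the blank must be 52 − 43 = 9.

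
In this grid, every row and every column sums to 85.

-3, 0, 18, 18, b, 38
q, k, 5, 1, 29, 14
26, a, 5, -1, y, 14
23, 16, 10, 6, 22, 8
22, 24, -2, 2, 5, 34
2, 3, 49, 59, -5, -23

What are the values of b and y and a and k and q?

b = 14, y = 20, a = 21, k = 21, q = 15

Row 1 has -3 + 0 + 18 + 18 + 38 = 71; the blank must be 85 − 71 = 14.
Column 5 has 14 + 29 + 22 + 5 − 5 = 65; the blank must be 85 − 65 = 20.
Row 3 has 26 + 5 − 1 + 20 + 14 = 64; the blank must be 85 − 64 = 21.
Column 2 has 0 + 21 + 16 + 24 + 3 = 64; the blank must be 85 − 64 = 21.
Row 2 has 21 + 5 + 1 + 29 + 14 = 70; the blank must be 85 − 70 = 15.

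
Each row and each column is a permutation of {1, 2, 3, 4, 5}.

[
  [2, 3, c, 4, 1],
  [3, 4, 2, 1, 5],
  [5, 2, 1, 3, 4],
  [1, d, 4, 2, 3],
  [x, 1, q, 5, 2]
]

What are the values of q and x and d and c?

q = 3, x = 4, d = 5, c = 5

At (row 4, col 2): row 4 already has {1, 2, 3, 4}, so the value is 5.
At (row 1, col 3): row 1 already has {1, 2, 3, 4}, so the value is 5.
For row 5, column 1: column 1 already has {1, 2, 3, 5}; that leaves 4.
At (row 5, col 3): row 5 already has {1, 2, 4, 5}, so the value is 3.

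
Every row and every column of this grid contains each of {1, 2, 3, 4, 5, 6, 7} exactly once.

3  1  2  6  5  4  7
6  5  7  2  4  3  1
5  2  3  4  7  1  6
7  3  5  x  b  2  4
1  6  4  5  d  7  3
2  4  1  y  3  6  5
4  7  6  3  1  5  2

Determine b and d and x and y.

Cell (5,5): row 5 already has {1, 3, 4, 5, 6, 7} → 2.
Cell (6,4): row 6 already has {1, 2, 3, 4, 5, 6} → 7.
At (row 4, col 4): column 4 already has {2, 3, 4, 5, 6, 7}, so the value is 1.
For row 4, column 5: row 4 already has {1, 2, 3, 4, 5, 7}; that leaves 6.

b = 6, d = 2, x = 1, y = 7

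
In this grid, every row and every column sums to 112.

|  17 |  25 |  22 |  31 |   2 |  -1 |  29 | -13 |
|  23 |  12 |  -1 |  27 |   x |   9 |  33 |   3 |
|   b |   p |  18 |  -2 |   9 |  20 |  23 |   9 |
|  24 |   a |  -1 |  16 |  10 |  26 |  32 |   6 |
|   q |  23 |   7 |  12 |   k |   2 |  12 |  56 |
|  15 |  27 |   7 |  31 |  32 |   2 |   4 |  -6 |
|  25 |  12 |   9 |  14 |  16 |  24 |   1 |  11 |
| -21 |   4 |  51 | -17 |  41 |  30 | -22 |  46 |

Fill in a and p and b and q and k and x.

The known cells in row 4 total 113, leaving 112 − 113 = -1 for the blank.
The known cells in column 2 total 102, leaving 112 − 102 = 10 for the blank.
The known cells in row 3 total 87, leaving 112 − 87 = 25 for the blank.
The known cells in column 1 total 108, leaving 112 − 108 = 4 for the blank.
The known cells in row 5 total 116, leaving 112 − 116 = -4 for the blank.
The known cells in row 2 total 106, leaving 112 − 106 = 6 for the blank.

a = -1, p = 10, b = 25, q = 4, k = -4, x = 6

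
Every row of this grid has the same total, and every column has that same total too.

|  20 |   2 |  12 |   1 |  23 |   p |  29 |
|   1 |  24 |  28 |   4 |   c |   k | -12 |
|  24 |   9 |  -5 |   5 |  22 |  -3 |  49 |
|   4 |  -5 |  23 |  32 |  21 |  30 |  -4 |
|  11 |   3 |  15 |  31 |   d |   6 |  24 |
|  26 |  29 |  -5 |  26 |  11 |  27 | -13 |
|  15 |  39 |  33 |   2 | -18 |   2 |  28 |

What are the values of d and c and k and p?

Rows 3 and 4 both sum to 101, so that's the common total.
Row 5: 11 + 3 + 15 + 31 + 6 + 24 = 90, so its missing entry is 101 − 90 = 11.
Row 1: 20 + 2 + 12 + 1 + 23 + 29 = 87, so its missing entry is 101 − 87 = 14.
Column 5: 23 + 22 + 21 + 11 + 11 − 18 = 70, so its missing entry is 101 − 70 = 31.
Row 2: 1 + 24 + 28 + 4 + 31 − 12 = 76, so its missing entry is 101 − 76 = 25.

d = 11, c = 31, k = 25, p = 14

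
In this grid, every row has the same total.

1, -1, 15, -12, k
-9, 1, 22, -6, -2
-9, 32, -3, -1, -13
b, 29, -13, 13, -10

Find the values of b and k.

The complete rows each total 6.
Row 4 is missing 6 − 19 = -13 (since 29 − 13 + 13 − 10 = 19).
Row 1 is missing 6 − 3 = 3 (since 1 − 1 + 15 − 12 = 3).

b = -13, k = 3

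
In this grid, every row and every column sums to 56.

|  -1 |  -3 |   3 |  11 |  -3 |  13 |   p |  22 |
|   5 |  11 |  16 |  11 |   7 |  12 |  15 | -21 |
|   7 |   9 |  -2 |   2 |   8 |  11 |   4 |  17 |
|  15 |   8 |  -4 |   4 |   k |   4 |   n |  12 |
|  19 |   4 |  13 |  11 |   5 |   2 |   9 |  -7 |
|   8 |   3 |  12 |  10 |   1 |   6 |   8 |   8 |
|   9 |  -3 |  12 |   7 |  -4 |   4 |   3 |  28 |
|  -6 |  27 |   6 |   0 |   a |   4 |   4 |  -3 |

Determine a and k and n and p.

a = 24, k = 18, n = -1, p = 14

Row 8 has -6 + 27 + 6 + 0 + 4 + 4 − 3 = 32; the blank must be 56 − 32 = 24.
Row 1 has -1 − 3 + 3 + 11 − 3 + 13 + 22 = 42; the blank must be 56 − 42 = 14.
Column 5 has -3 + 7 + 8 + 5 + 1 − 4 + 24 = 38; the blank must be 56 − 38 = 18.
Row 4 has 15 + 8 − 4 + 4 + 18 + 4 + 12 = 57; the blank must be 56 − 57 = -1.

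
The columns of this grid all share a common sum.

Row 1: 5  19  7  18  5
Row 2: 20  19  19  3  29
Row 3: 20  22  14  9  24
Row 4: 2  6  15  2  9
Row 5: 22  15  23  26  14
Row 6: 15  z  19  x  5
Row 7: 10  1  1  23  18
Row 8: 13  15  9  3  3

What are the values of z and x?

z = 10, x = 23

The complete columns each total 107.
Column 2 is missing 107 − 97 = 10 (since 19 + 19 + 22 + 6 + 15 + 1 + 15 = 97).
Column 4 is missing 107 − 84 = 23 (since 18 + 3 + 9 + 2 + 26 + 23 + 3 = 84).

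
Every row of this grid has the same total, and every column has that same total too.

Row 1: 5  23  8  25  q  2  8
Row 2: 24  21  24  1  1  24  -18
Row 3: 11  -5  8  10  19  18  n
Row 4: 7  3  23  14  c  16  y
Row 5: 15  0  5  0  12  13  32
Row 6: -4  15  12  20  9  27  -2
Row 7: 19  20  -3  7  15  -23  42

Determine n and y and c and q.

n = 16, y = -1, c = 15, q = 6

Rows 2 and 5 both sum to 77, so that's the common total.
Row 3: 11 − 5 + 8 + 10 + 19 + 18 = 61, so its missing entry is 77 − 61 = 16.
Row 1: 5 + 23 + 8 + 25 + 2 + 8 = 71, so its missing entry is 77 − 71 = 6.
Column 5: 6 + 1 + 19 + 12 + 9 + 15 = 62, so its missing entry is 77 − 62 = 15.
Row 4: 7 + 3 + 23 + 14 + 15 + 16 = 78, so its missing entry is 77 − 78 = -1.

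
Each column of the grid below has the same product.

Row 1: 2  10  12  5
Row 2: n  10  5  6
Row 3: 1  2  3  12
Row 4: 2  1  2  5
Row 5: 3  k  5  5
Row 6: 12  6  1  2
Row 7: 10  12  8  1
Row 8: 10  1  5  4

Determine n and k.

n = 5, k = 5

Columns 3 and 4 each multiply to 72000, so every column has product 72000.
Column 1: 2×1×2×3×12×10×10 = 14400, so the missing entry is 72000 ÷ 14400 = 5.
Column 2: 10×10×2×1×6×12×1 = 14400, so the missing entry is 72000 ÷ 14400 = 5.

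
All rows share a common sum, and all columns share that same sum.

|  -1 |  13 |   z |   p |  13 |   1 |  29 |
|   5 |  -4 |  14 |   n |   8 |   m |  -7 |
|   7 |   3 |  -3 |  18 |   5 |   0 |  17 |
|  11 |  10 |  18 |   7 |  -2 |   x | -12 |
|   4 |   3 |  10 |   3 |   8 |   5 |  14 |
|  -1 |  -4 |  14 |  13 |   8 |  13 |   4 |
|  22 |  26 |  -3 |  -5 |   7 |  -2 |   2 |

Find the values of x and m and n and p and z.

Rows 3 and 5 both sum to 47, so that's the common total.
Column 3: 14 − 3 + 18 + 10 + 14 − 3 = 50, so its missing entry is 47 − 50 = -3.
Row 1: -1 + 13 − 3 + 13 + 1 + 29 = 52, so its missing entry is 47 − 52 = -5.
Column 4: -5 + 18 + 7 + 3 + 13 − 5 = 31, so its missing entry is 47 − 31 = 16.
Row 2: 5 − 4 + 14 + 16 + 8 − 7 = 32, so its missing entry is 47 − 32 = 15.
Row 4: 11 + 10 + 18 + 7 − 2 − 12 = 32, so its missing entry is 47 − 32 = 15.

x = 15, m = 15, n = 16, p = -5, z = -3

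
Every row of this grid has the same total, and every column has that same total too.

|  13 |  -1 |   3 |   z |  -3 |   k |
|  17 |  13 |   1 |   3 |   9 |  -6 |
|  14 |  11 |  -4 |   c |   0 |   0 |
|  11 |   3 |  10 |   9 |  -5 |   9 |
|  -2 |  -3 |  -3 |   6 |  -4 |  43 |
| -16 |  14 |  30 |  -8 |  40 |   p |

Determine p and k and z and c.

Rows 2 and 4 both sum to 37, so that's the common total.
Row 3: 14 + 11 − 4 + 0 + 0 = 21, so its missing entry is 37 − 21 = 16.
Row 6: -16 + 14 + 30 − 8 + 40 = 60, so its missing entry is 37 − 60 = -23.
Column 6: -6 + 0 + 9 + 43 − 23 = 23, so its missing entry is 37 − 23 = 14.
Row 1: 13 − 1 + 3 − 3 + 14 = 26, so its missing entry is 37 − 26 = 11.

p = -23, k = 14, z = 11, c = 16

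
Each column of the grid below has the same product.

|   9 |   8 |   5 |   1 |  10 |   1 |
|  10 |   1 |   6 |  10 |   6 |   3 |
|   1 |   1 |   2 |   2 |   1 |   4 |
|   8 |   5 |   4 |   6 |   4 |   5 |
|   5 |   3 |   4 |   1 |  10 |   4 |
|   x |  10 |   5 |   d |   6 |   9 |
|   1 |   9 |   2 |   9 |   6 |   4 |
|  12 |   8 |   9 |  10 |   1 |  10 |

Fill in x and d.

Columns 3 and 5 each multiply to 86400, so every column has product 86400.
Column 1: 9×10×1×8×5×1×12 = 43200, so the missing entry is 86400 ÷ 43200 = 2.
Column 4: 1×10×2×6×1×9×10 = 10800, so the missing entry is 86400 ÷ 10800 = 8.

x = 2, d = 8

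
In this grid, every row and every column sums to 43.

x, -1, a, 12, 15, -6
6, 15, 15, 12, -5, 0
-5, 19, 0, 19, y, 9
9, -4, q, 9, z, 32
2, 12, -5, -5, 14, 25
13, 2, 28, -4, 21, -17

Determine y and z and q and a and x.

Row 3 has -5 + 19 + 0 + 19 + 9 = 42; the blank must be 43 − 42 = 1.
Column 5 has 15 − 5 + 1 + 14 + 21 = 46; the blank must be 43 − 46 = -3.
Column 1 has 6 − 5 + 9 + 2 + 13 = 25; the blank must be 43 − 25 = 18.
Row 1 has 18 − 1 + 12 + 15 − 6 = 38; the blank must be 43 − 38 = 5.
Row 4 has 9 − 4 + 9 − 3 + 32 = 43; the blank must be 43 − 43 = 0.

y = 1, z = -3, q = 0, a = 5, x = 18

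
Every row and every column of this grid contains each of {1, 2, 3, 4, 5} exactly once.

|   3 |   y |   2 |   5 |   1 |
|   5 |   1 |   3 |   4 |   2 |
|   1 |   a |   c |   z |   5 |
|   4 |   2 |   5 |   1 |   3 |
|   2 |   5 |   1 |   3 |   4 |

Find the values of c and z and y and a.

c = 4, z = 2, y = 4, a = 3

For row 3, column 4: column 4 already has {1, 3, 4, 5}; that leaves 2.
Cell (1,2): row 1 already has {1, 2, 3, 5} → 4.
Cell (3,2): column 2 already has {1, 2, 4, 5} → 3.
Cell (3,3): row 3 already has {1, 2, 3, 5} → 4.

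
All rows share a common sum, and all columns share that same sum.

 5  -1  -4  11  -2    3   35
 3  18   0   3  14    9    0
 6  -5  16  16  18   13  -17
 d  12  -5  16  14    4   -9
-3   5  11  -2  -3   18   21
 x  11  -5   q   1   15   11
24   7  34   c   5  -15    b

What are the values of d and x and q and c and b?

Rows 1 and 2 both sum to 47, so that's the common total.
Column 7: 35 + 0 − 17 − 9 + 21 + 11 = 41, so its missing entry is 47 − 41 = 6.
Row 4: 12 − 5 + 16 + 14 + 4 − 9 = 32, so its missing entry is 47 − 32 = 15.
Column 1: 5 + 3 + 6 + 15 − 3 + 24 = 50, so its missing entry is 47 − 50 = -3.
Row 6: -3 + 11 − 5 + 1 + 15 + 11 = 30, so its missing entry is 47 − 30 = 17.
Row 7: 24 + 7 + 34 + 5 − 15 + 6 = 61, so its missing entry is 47 − 61 = -14.

d = 15, x = -3, q = 17, c = -14, b = 6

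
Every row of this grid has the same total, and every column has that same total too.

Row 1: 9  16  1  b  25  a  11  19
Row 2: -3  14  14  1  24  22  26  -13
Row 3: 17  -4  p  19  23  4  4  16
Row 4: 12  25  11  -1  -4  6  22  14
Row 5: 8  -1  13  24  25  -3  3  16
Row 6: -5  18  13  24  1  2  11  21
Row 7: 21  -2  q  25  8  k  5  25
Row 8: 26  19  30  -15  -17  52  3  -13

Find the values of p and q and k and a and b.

p = 6, q = -3, k = 6, a = -4, b = 8

Rows 2 and 4 both sum to 85, so that's the common total.
Column 4 has 1 + 19 − 1 + 24 + 24 + 25 − 15 = 77; the blank must be 85 − 77 = 8.
Row 1 has 9 + 16 + 1 + 8 + 25 + 11 + 19 = 89; the blank must be 85 − 89 = -4.
Column 6 has -4 + 22 + 4 + 6 − 3 + 2 + 52 = 79; the blank must be 85 − 79 = 6.
Row 7 has 21 − 2 + 25 + 8 + 6 + 5 + 25 = 88; the blank must be 85 − 88 = -3.
Row 3 has 17 − 4 + 19 + 23 + 4 + 4 + 16 = 79; the blank must be 85 − 79 = 6.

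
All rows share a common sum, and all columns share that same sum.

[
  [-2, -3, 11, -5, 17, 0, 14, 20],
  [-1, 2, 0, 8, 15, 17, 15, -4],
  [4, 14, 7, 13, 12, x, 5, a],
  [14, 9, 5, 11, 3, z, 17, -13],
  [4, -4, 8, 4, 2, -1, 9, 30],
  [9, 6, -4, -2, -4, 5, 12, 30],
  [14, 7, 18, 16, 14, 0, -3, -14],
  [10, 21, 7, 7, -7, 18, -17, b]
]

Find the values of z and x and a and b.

Rows 1 and 2 both sum to 52, so that's the common total.
Row 4 has 14 + 9 + 5 + 11 + 3 + 17 − 13 = 46; the blank must be 52 − 46 = 6.
Column 6 has 0 + 17 + 6 − 1 + 5 + 0 + 18 = 45; the blank must be 52 − 45 = 7.
Row 3 has 4 + 14 + 7 + 13 + 12 + 7 + 5 = 62; the blank must be 52 − 62 = -10.
Row 8 has 10 + 21 + 7 + 7 − 7 + 18 − 17 = 39; the blank must be 52 − 39 = 13.

z = 6, x = 7, a = -10, b = 13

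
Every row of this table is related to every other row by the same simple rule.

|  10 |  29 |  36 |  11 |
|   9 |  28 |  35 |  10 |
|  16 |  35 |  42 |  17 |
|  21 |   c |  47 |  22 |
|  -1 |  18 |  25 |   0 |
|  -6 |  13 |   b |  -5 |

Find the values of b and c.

The difference between any two rows is the same in every column — this is an addition table with the headers hidden.
Row 6 minus row 1 is -5 − 11 = -16, so its entry in column 3 is 36 + (-16) = 20.
Row 4 minus row 1 is 22 − 11 = 11, so its entry in column 2 is 29 + 11 = 40.

b = 20, c = 40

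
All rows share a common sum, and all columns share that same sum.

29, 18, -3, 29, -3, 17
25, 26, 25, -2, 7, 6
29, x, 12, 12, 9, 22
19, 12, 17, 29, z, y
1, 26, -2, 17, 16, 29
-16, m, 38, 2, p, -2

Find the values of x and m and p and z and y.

Rows 1 and 2 both sum to 87, so that's the common total.
The known cells in row 3 total 84, leaving 87 − 84 = 3 for the blank.
The known cells in column 2 total 85, leaving 87 − 85 = 2 for the blank.
The known cells in row 6 total 24, leaving 87 − 24 = 63 for the blank.
The known cells in column 5 total 92, leaving 87 − 92 = -5 for the blank.
The known cells in row 4 total 72, leaving 87 − 72 = 15 for the blank.

x = 3, m = 2, p = 63, z = -5, y = 15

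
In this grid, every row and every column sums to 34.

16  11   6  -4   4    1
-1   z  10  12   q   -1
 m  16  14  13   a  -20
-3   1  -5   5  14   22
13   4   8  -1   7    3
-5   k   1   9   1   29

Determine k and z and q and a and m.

The known cells in column 1 total 20, leaving 34 − 20 = 14 for the blank.
The known cells in row 3 total 37, leaving 34 − 37 = -3 for the blank.
The known cells in row 6 total 35, leaving 34 − 35 = -1 for the blank.
The known cells in column 2 total 31, leaving 34 − 31 = 3 for the blank.
The known cells in row 2 total 23, leaving 34 − 23 = 11 for the blank.

k = -1, z = 3, q = 11, a = -3, m = 14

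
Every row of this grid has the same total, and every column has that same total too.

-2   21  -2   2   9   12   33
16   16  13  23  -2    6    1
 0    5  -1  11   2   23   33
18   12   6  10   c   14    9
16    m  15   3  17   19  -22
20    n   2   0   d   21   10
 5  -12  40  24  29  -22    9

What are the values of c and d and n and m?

c = 4, d = 14, n = 6, m = 25

Rows 1 and 2 both sum to 73, so that's the common total.
The known cells in row 5 total 48, leaving 73 − 48 = 25 for the blank.
The known cells in column 2 total 67, leaving 73 − 67 = 6 for the blank.
The known cells in row 6 total 59, leaving 73 − 59 = 14 for the blank.
The known cells in row 4 total 69, leaving 73 − 69 = 4 for the blank.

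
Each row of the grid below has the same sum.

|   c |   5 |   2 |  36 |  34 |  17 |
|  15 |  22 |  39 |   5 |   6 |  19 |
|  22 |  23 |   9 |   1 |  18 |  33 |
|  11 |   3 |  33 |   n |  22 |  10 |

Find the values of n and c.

n = 27, c = 12

Rows 2 and 3 both add up to 106, so every row sums to 106.
Row 4: 11 + 3 + 33 + 22 + 10 = 79, so the missing entry is 106 − 79 = 27.
Row 1: 5 + 2 + 36 + 34 + 17 = 94, so the missing entry is 106 − 94 = 12.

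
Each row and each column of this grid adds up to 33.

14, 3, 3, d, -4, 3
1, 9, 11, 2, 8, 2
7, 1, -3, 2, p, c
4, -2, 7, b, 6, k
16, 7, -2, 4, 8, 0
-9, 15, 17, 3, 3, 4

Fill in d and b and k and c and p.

d = 14, b = 8, k = 10, c = 14, p = 12

The known cells in column 5 total 21, leaving 33 − 21 = 12 for the blank.
The known cells in row 1 total 19, leaving 33 − 19 = 14 for the blank.
The known cells in column 4 total 25, leaving 33 − 25 = 8 for the blank.
The known cells in row 3 total 19, leaving 33 − 19 = 14 for the blank.
The known cells in row 4 total 23, leaving 33 − 23 = 10 for the blank.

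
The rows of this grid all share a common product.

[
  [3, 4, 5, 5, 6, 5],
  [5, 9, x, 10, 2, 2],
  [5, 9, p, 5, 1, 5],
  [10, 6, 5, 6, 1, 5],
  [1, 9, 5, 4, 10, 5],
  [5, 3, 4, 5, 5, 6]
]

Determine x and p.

Rows 5 and 6 each multiply to 9000, so every row has product 9000.
Row 2: 5×9×10×2×2 = 1800, so the missing entry is 9000 ÷ 1800 = 5.
Row 3: 5×9×5×1×5 = 1125, so the missing entry is 9000 ÷ 1125 = 8.

x = 5, p = 8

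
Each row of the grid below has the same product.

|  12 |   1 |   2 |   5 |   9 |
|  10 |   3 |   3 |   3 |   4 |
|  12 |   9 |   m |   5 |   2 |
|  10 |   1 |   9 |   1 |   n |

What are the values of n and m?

Rows 1 and 2 each multiply to 1080, so every row has product 1080.
Row 4: 10×1×9×1 = 90, so the missing entry is 1080 ÷ 90 = 12.
Row 3: 12×9×5×2 = 1080, so the missing entry is 1080 ÷ 1080 = 1.

n = 12, m = 1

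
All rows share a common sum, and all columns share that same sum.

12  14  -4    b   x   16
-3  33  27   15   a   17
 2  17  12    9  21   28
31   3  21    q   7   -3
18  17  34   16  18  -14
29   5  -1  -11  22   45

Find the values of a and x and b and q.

a = 0, x = 21, b = 30, q = 30

Rows 3 and 5 both sum to 89, so that's the common total.
Row 4: 31 + 3 + 21 + 7 − 3 = 59, so its missing entry is 89 − 59 = 30.
Column 4: 15 + 9 + 30 + 16 − 11 = 59, so its missing entry is 89 − 59 = 30.
Row 1: 12 + 14 − 4 + 30 + 16 = 68, so its missing entry is 89 − 68 = 21.
Row 2: -3 + 33 + 27 + 15 + 17 = 89, so its missing entry is 89 − 89 = 0.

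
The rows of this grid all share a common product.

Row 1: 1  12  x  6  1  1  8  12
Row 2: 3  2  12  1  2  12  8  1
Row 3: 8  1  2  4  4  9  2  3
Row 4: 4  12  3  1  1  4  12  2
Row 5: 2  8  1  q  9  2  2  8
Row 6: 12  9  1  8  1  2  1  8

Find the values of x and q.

x = 2, q = 3

Rows 2 and 4 each multiply to 13824, so every row has product 13824.
Row 1: 1×12×6×1×1×8×12 = 6912, so the missing entry is 13824 ÷ 6912 = 2.
Row 5: 2×8×1×9×2×2×8 = 4608, so the missing entry is 13824 ÷ 4608 = 3.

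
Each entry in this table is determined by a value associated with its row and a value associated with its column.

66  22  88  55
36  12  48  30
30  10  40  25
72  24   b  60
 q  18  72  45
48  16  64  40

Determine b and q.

b = 96, q = 54

Each row is a constant multiple of every other row — this is a multiplication table with the headers hidden.
Row 4 is 24/22 = 12/11 times row 1, so its entry in column 3 is 88 × 12/11 = 96.
Row 5 is 18/22 = 9/11 times row 1, so its entry in column 1 is 66 × 9/11 = 54.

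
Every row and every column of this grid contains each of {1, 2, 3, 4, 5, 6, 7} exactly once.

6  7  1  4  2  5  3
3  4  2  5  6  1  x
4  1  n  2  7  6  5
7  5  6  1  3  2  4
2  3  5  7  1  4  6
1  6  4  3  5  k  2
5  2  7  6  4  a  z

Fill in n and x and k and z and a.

n = 3, x = 7, k = 7, z = 1, a = 3

Cell (6,6): row 6 already has {1, 2, 3, 4, 5, 6} → 7.
Cell (7,6): column 6 already has {1, 2, 4, 5, 6, 7} → 3.
Cell (3,3): row 3 already has {1, 2, 4, 5, 6, 7} → 3.
Cell (7,7): row 7 already has {2, 3, 4, 5, 6, 7} → 1.
For row 2, column 7: row 2 already has {1, 2, 3, 4, 5, 6}; that leaves 7.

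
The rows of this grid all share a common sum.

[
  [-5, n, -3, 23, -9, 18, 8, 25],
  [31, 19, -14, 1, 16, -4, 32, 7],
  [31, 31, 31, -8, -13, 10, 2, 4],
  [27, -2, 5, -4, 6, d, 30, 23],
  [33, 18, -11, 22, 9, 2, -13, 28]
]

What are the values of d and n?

Row 2 sums to 88 and so does row 5; that's the common total.
In row 4 the known cells total 85, leaving 88 − 85 = 3.
In row 1 the known cells total 57, leaving 88 − 57 = 31.

d = 3, n = 31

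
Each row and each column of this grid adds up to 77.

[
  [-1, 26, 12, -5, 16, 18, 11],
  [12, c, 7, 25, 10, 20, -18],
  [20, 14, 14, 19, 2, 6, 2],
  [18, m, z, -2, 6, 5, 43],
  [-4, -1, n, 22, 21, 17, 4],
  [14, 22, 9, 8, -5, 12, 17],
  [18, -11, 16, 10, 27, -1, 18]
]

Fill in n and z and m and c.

Row 5: -4 − 1 + 22 + 21 + 17 + 4 = 59, so its missing entry is 77 − 59 = 18.
Column 3: 12 + 7 + 14 + 18 + 9 + 16 = 76, so its missing entry is 77 − 76 = 1.
Row 4: 18 + 1 − 2 + 6 + 5 + 43 = 71, so its missing entry is 77 − 71 = 6.
Row 2: 12 + 7 + 25 + 10 + 20 − 18 = 56, so its missing entry is 77 − 56 = 21.

n = 18, z = 1, m = 6, c = 21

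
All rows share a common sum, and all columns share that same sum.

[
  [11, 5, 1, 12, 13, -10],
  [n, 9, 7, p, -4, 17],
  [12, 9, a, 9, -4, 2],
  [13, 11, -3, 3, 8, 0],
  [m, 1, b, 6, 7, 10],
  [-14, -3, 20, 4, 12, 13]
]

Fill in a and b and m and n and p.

Rows 1 and 4 both sum to 32, so that's the common total.
Row 3 has 12 + 9 + 9 − 4 + 2 = 28; the blank must be 32 − 28 = 4.
Column 3 has 1 + 7 + 4 − 3 + 20 = 29; the blank must be 32 − 29 = 3.
Row 5 has 1 + 3 + 6 + 7 + 10 = 27; the blank must be 32 − 27 = 5.
Column 1 has 11 + 12 + 13 + 5 − 14 = 27; the blank must be 32 − 27 = 5.
Row 2 has 5 + 9 + 7 − 4 + 17 = 34; the blank must be 32 − 34 = -2.

a = 4, b = 3, m = 5, n = 5, p = -2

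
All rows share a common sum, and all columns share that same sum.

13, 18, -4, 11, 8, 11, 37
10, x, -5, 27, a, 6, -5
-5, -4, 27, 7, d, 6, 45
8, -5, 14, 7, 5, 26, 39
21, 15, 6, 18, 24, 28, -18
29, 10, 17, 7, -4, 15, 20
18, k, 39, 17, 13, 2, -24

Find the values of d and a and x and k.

Rows 1 and 4 both sum to 94, so that's the common total.
Row 7: 18 + 39 + 17 + 13 + 2 − 24 = 65, so its missing entry is 94 − 65 = 29.
Column 2: 18 − 4 − 5 + 15 + 10 + 29 = 63, so its missing entry is 94 − 63 = 31.
Row 3: -5 − 4 + 27 + 7 + 6 + 45 = 76, so its missing entry is 94 − 76 = 18.
Row 2: 10 + 31 − 5 + 27 + 6 − 5 = 64, so its missing entry is 94 − 64 = 30.

d = 18, a = 30, x = 31, k = 29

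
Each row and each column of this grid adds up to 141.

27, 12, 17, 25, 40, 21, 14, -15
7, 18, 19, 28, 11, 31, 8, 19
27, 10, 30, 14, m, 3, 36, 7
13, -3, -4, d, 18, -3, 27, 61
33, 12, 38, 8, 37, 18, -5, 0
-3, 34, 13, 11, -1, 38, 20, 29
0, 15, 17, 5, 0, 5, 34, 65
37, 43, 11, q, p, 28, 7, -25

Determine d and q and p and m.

Row 3: 27 + 10 + 30 + 14 + 3 + 36 + 7 = 127, so its missing entry is 141 − 127 = 14.
Column 5: 40 + 11 + 14 + 18 + 37 − 1 + 0 = 119, so its missing entry is 141 − 119 = 22.
Row 4: 13 − 3 − 4 + 18 − 3 + 27 + 61 = 109, so its missing entry is 141 − 109 = 32.
Row 8: 37 + 43 + 11 + 22 + 28 + 7 − 25 = 123, so its missing entry is 141 − 123 = 18.

d = 32, q = 18, p = 22, m = 14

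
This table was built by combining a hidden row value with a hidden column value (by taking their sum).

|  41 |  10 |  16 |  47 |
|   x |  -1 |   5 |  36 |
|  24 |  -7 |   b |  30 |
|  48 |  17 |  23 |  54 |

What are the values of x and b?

x = 30, b = -1

The difference between any two rows is the same in every column — this is an addition table with the headers hidden.
Row 2 minus row 1 is 36 − 47 = -11, so its entry in column 1 is 41 + (-11) = 30.
Row 3 minus row 1 is 30 − 47 = -17, so its entry in column 3 is 16 + (-17) = -1.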